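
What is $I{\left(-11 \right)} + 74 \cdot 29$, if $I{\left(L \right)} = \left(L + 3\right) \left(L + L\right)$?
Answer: $2322$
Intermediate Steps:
$I{\left(L \right)} = 2 L \left(3 + L\right)$ ($I{\left(L \right)} = \left(3 + L\right) 2 L = 2 L \left(3 + L\right)$)
$I{\left(-11 \right)} + 74 \cdot 29 = 2 \left(-11\right) \left(3 - 11\right) + 74 \cdot 29 = 2 \left(-11\right) \left(-8\right) + 2146 = 176 + 2146 = 2322$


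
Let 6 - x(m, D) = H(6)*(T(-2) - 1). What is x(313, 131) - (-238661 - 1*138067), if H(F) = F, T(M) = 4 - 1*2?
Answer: 376728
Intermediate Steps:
T(M) = 2 (T(M) = 4 - 2 = 2)
x(m, D) = 0 (x(m, D) = 6 - 6*(2 - 1) = 6 - 6 = 0)
x(313, 131) - (-238661 - 1*138067) = 0 - (-238661 - 1*138067) = 0 - (-238661 - 138067) = 0 - 1*(-376728) = 0 + 376728 = 376728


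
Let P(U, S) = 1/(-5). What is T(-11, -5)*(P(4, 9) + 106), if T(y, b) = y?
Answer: -5819/5 ≈ -1163.8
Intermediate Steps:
P(U, S) = -⅕
T(-11, -5)*(P(4, 9) + 106) = -11*(-⅕ + 106) = -11*529/5 = -5819/5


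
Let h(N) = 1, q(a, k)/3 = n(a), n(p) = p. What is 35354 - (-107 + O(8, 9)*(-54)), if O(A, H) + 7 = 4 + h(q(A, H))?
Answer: 35353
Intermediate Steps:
q(a, k) = 3*a
O(A, H) = -2 (O(A, H) = -7 + (4 + 1) = -7 + 5 = -2)
35354 - (-107 + O(8, 9)*(-54)) = 35354 - (-107 - 2*(-54)) = 35354 - (-107 + 108) = 35354 - 1*1 = 35354 - 1 = 35353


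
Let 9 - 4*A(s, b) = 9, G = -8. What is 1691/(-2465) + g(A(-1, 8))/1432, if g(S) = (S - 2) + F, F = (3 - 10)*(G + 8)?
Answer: -1213221/1764940 ≈ -0.68740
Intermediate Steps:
A(s, b) = 0 (A(s, b) = 9/4 - 1/4*9 = 9/4 - 9/4 = 0)
F = 0 (F = (3 - 10)*(-8 + 8) = -7*0 = 0)
g(S) = -2 + S (g(S) = (S - 2) + 0 = (-2 + S) + 0 = -2 + S)
1691/(-2465) + g(A(-1, 8))/1432 = 1691/(-2465) + (-2 + 0)/1432 = 1691*(-1/2465) - 2*1/1432 = -1691/2465 - 1/716 = -1213221/1764940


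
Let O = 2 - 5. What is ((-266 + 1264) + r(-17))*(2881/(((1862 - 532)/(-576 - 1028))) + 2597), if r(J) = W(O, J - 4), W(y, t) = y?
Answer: -116127843/133 ≈ -8.7314e+5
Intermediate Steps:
O = -3
r(J) = -3
((-266 + 1264) + r(-17))*(2881/(((1862 - 532)/(-576 - 1028))) + 2597) = ((-266 + 1264) - 3)*(2881/(((1862 - 532)/(-576 - 1028))) + 2597) = (998 - 3)*(2881/((1330/(-1604))) + 2597) = 995*(2881/((1330*(-1/1604))) + 2597) = 995*(2881/(-665/802) + 2597) = 995*(2881*(-802/665) + 2597) = 995*(-2310562/665 + 2597) = 995*(-583557/665) = -116127843/133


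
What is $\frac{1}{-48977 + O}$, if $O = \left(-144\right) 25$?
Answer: $- \frac{1}{52577} \approx -1.902 \cdot 10^{-5}$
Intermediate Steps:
$O = -3600$
$\frac{1}{-48977 + O} = \frac{1}{-48977 - 3600} = \frac{1}{-52577} = - \frac{1}{52577}$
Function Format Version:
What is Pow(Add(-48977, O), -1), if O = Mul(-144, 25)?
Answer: Rational(-1, 52577) ≈ -1.9020e-5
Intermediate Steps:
O = -3600
Pow(Add(-48977, O), -1) = Pow(Add(-48977, -3600), -1) = Pow(-52577, -1) = Rational(-1, 52577)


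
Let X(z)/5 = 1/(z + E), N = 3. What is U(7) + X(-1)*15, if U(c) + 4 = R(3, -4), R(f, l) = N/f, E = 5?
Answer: 63/4 ≈ 15.750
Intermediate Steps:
R(f, l) = 3/f
U(c) = -3 (U(c) = -4 + 3/3 = -4 + 3*(1/3) = -4 + 1 = -3)
X(z) = 5/(5 + z) (X(z) = 5/(z + 5) = 5/(5 + z))
U(7) + X(-1)*15 = -3 + (5/(5 - 1))*15 = -3 + (5/4)*15 = -3 + 75/4 = 63/4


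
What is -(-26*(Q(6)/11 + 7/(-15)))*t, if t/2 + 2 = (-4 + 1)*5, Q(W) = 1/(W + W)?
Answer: 22321/55 ≈ 405.84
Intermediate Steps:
Q(W) = 1/(2*W)
t = -34 (t = -4 + 2*((-4 + 1)*5) = -4 + 2*(-3*5) = -4 + 2*(-15) = -4 - 30 = -34)
-(-26*(Q(6)/11 + 7/(-15)))*t = -(-26*(((½)/6)/11 + 7/(-15)))*(-34) = -(-26*(((½)*(⅙))*(1/11) + 7*(-1/15)))*(-34) = -(-26*((1/12)*(1/11) - 7/15))*(-34) = -(-26*(1/132 - 7/15))*(-34) = -(-26*(-101/220))*(-34) = -1313*(-34)/110 = -1*(-22321/55) = 22321/55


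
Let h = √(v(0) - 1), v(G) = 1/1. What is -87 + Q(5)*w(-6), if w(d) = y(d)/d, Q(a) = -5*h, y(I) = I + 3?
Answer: -87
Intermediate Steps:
v(G) = 1
y(I) = 3 + I
h = 0 (h = √(1 - 1) = √0 = 0)
Q(a) = 0 (Q(a) = -5*0 = 0)
w(d) = (3 + d)/d
-87 + Q(5)*w(-6) = -87 + 0*((3 - 6)/(-6)) = -87 + 0*(-⅙*(-3)) = -87 + 0*(½) = -87 + 0 = -87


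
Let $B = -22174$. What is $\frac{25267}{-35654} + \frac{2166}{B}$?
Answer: $- \frac{318748511}{395295898} \approx -0.80635$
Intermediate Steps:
$\frac{25267}{-35654} + \frac{2166}{B} = \frac{25267}{-35654} + \frac{2166}{-22174} = 25267 \left(- \frac{1}{35654}\right) + 2166 \left(- \frac{1}{22174}\right) = - \frac{25267}{35654} - \frac{1083}{11087} = - \frac{318748511}{395295898}$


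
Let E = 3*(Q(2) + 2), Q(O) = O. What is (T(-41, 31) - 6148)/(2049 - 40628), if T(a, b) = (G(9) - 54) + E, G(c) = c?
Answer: 6181/38579 ≈ 0.16022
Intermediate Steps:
E = 12 (E = 3*(2 + 2) = 3*4 = 12)
T(a, b) = -33 (T(a, b) = (9 - 54) + 12 = -45 + 12 = -33)
(T(-41, 31) - 6148)/(2049 - 40628) = (-33 - 6148)/(2049 - 40628) = -6181/(-38579) = -6181*(-1/38579) = 6181/38579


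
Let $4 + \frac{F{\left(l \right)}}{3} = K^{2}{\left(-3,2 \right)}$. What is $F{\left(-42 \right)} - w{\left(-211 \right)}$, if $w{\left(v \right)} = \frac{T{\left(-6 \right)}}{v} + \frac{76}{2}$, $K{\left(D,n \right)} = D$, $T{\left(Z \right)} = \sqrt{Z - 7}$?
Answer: $-23 + \frac{i \sqrt{13}}{211} \approx -23.0 + 0.017088 i$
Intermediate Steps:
$T{\left(Z \right)} = \sqrt{-7 + Z}$
$w{\left(v \right)} = 38 + \frac{i \sqrt{13}}{v}$ ($w{\left(v \right)} = \frac{\sqrt{-7 - 6}}{v} + \frac{76}{2} = \frac{\sqrt{-13}}{v} + 76 \cdot \frac{1}{2} = \frac{i \sqrt{13}}{v} + 38 = 38 + \frac{i \sqrt{13}}{v}$)
$F{\left(l \right)} = 15$ ($F{\left(l \right)} = -12 + 3 \left(-3\right)^{2} = -12 + 3 \cdot 9 = -12 + 27 = 15$)
$F{\left(-42 \right)} - w{\left(-211 \right)} = 15 - \left(38 + \frac{i \sqrt{13}}{-211}\right) = 15 - \left(38 + i \sqrt{13} \left(- \frac{1}{211}\right)\right) = 15 - \left(38 - \frac{i \sqrt{13}}{211}\right) = -23 + \frac{i \sqrt{13}}{211}$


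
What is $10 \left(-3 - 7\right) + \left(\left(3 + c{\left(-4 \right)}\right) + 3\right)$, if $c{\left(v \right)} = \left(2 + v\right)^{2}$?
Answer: $-90$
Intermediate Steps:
$10 \left(-3 - 7\right) + \left(\left(3 + c{\left(-4 \right)}\right) + 3\right) = 10 \left(-3 - 7\right) + \left(\left(3 + \left(2 - 4\right)^{2}\right) + 3\right) = 10 \left(-3 - 7\right) + \left(\left(3 + \left(-2\right)^{2}\right) + 3\right) = 10 \left(-10\right) + \left(\left(3 + 4\right) + 3\right) = -100 + \left(7 + 3\right) = -100 + 10 = -90$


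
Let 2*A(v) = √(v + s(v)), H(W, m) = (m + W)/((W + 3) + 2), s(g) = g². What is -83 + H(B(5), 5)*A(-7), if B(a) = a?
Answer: -83 + √42/2 ≈ -79.760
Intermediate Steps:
H(W, m) = (W + m)/(5 + W) (H(W, m) = (W + m)/((3 + W) + 2) = (W + m)/(5 + W))
A(v) = √(v + v²)/2
-83 + H(B(5), 5)*A(-7) = -83 + ((5 + 5)/(5 + 5))*(√(-7*(1 - 7))/2) = -83 + (10/10)*(√(-7*(-6))/2) = -83 + ((⅒)*10)*(√42/2) = -83 + 1*(√42/2) = -83 + √42/2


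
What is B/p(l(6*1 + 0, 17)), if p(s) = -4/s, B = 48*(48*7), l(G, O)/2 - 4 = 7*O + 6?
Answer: -1040256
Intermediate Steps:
l(G, O) = 20 + 14*O (l(G, O) = 8 + 2*(7*O + 6) = 8 + 2*(6 + 7*O) = 8 + (12 + 14*O) = 20 + 14*O)
B = 16128 (B = 48*336 = 16128)
B/p(l(6*1 + 0, 17)) = 16128/((-4/(20 + 14*17))) = 16128/((-4/(20 + 238))) = 16128/((-4/258)) = 16128/((-4*1/258)) = 16128/(-2/129) = 16128*(-129/2) = -1040256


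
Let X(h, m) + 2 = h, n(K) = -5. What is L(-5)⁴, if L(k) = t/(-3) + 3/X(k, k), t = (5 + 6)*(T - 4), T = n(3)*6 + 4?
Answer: 346083947521/2401 ≈ 1.4414e+8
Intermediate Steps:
X(h, m) = -2 + h
T = -26 (T = -5*6 + 4 = -30 + 4 = -26)
t = -330 (t = (5 + 6)*(-26 - 4) = 11*(-30) = -330)
L(k) = 110 + 3/(-2 + k) (L(k) = -330/(-3) + 3/(-2 + k) = -330*(-⅓) + 3/(-2 + k) = 110 + 3/(-2 + k))
L(-5)⁴ = ((-217 + 110*(-5))/(-2 - 5))⁴ = ((-217 - 550)/(-7))⁴ = (-⅐*(-767))⁴ = (767/7)⁴ = 346083947521/2401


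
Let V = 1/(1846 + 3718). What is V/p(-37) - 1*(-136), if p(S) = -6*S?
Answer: 167988289/1235208 ≈ 136.00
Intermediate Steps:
V = 1/5564 ≈ 0.00017973
V/p(-37) - 1*(-136) = 1/(5564*((-6*(-37)))) - 1*(-136) = (1/5564)/222 + 136 = (1/5564)*(1/222) + 136 = 1/1235208 + 136 = 167988289/1235208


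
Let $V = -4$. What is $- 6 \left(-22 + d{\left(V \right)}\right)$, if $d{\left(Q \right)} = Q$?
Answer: $156$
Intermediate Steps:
$- 6 \left(-22 + d{\left(V \right)}\right) = - 6 \left(-22 - 4\right) = \left(-6\right) \left(-26\right) = 156$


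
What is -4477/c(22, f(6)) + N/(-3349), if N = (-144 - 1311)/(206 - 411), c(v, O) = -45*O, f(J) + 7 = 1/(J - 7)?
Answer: -614837153/49431240 ≈ -12.438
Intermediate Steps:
f(J) = -7 + 1/(-7 + J) (f(J) = -7 + 1/(J - 7) = -7 + 1/(-7 + J))
N = 291/41 (N = -1455/(-205) = -1455*(-1/205) = 291/41 ≈ 7.0976)
-4477/c(22, f(6)) + N/(-3349) = -4477*(-(-7 + 6)/(45*(50 - 7*6))) + (291/41)/(-3349) = -4477*1/(45*(50 - 42)) + (291/41)*(-1/3349) = -4477/((-(-45)*8)) - 291/137309 = -4477/((-45*(-8))) - 291/137309 = -4477/360 - 291/137309 = -614837153/49431240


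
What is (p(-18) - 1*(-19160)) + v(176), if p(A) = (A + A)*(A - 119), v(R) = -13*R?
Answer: 21804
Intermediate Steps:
p(A) = 2*A*(-119 + A) (p(A) = (2*A)*(-119 + A) = 2*A*(-119 + A))
(p(-18) - 1*(-19160)) + v(176) = (2*(-18)*(-119 - 18) - 1*(-19160)) - 13*176 = (2*(-18)*(-137) + 19160) - 2288 = (4932 + 19160) - 2288 = 24092 - 2288 = 21804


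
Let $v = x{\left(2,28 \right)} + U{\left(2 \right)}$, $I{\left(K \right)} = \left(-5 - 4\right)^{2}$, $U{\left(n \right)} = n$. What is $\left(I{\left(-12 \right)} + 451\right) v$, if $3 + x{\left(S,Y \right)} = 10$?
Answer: $4788$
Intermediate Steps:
$x{\left(S,Y \right)} = 7$ ($x{\left(S,Y \right)} = -3 + 10 = 7$)
$I{\left(K \right)} = 81$ ($I{\left(K \right)} = \left(-9\right)^{2} = 81$)
$v = 9$ ($v = 7 + 2 = 9$)
$\left(I{\left(-12 \right)} + 451\right) v = \left(81 + 451\right) 9 = 532 \cdot 9 = 4788$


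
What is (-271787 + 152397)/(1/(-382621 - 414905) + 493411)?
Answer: -19043325828/78701620237 ≈ -0.24197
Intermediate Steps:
(-271787 + 152397)/(1/(-382621 - 414905) + 493411) = -119390/(1/(-797526) + 493411) = -119390/(-1/797526 + 493411) = -119390/393508101185/797526 = -119390*797526/393508101185 = -19043325828/78701620237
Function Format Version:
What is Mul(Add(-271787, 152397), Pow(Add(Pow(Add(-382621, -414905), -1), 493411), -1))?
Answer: Rational(-19043325828, 78701620237) ≈ -0.24197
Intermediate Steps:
Mul(Add(-271787, 152397), Pow(Add(Pow(Add(-382621, -414905), -1), 493411), -1)) = Mul(-119390, Pow(Add(Pow(-797526, -1), 493411), -1)) = Mul(-119390, Pow(Add(Rational(-1, 797526), 493411), -1)) = Mul(-119390, Pow(Rational(393508101185, 797526), -1)) = Mul(-119390, Rational(797526, 393508101185)) = Rational(-19043325828, 78701620237)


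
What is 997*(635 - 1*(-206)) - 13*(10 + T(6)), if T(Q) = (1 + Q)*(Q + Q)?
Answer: 837255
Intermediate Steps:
T(Q) = 2*Q*(1 + Q) (T(Q) = (1 + Q)*(2*Q) = 2*Q*(1 + Q))
997*(635 - 1*(-206)) - 13*(10 + T(6)) = 997*(635 - 1*(-206)) - 13*(10 + 2*6*(1 + 6)) = 997*(635 + 206) - 13*(10 + 2*6*7) = 997*841 - 13*(10 + 84) = 838477 - 13*94 = 838477 - 1222 = 837255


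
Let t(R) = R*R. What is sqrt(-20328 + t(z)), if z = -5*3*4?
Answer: 2*I*sqrt(4182) ≈ 129.34*I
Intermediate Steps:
z = -60 (z = -15*4 = -60)
t(R) = R**2
sqrt(-20328 + t(z)) = sqrt(-20328 + (-60)**2) = sqrt(-20328 + 3600) = sqrt(-16728) = 2*I*sqrt(4182)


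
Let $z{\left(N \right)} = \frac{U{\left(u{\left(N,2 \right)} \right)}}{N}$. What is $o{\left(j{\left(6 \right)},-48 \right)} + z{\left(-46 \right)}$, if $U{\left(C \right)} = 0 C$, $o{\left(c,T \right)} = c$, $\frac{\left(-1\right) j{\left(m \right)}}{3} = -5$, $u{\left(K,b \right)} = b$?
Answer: $15$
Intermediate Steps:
$j{\left(m \right)} = 15$ ($j{\left(m \right)} = \left(-3\right) \left(-5\right) = 15$)
$U{\left(C \right)} = 0$
$z{\left(N \right)} = 0$ ($z{\left(N \right)} = \frac{0}{N} = 0$)
$o{\left(j{\left(6 \right)},-48 \right)} + z{\left(-46 \right)} = 15 + 0 = 15$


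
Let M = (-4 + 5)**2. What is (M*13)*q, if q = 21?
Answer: 273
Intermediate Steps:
M = 1 (M = 1**2 = 1)
(M*13)*q = (1*13)*21 = 13*21 = 273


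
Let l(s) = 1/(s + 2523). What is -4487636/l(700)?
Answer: -14463650828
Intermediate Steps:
l(s) = 1/(2523 + s)
-4487636/l(700) = -4487636/(1/(2523 + 700)) = -4487636/(1/3223) = -4487636/1/3223 = -4487636*3223 = -14463650828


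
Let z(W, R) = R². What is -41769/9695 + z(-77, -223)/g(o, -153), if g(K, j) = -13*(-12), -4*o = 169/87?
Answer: 67943813/216060 ≈ 314.47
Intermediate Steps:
o = -169/348 (o = -169/(4*87) = -¼*169/87 = -169/348 ≈ -0.48563)
g(K, j) = 156
-41769/9695 + z(-77, -223)/g(o, -153) = -41769/9695 + (-223)²/156 = -41769*1/9695 + 49729*(1/156) = -5967/1385 + 49729/156 = 67943813/216060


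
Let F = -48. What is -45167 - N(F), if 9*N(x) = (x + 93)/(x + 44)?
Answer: -180663/4 ≈ -45166.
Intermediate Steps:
N(x) = (93 + x)/(9*(44 + x)) (N(x) = ((x + 93)/(x + 44))/9 = ((93 + x)/(44 + x))/9 = (93 + x)/(9*(44 + x)))
-45167 - N(F) = -45167 - (93 - 48)/(9*(44 - 48)) = -45167 - 45/(9*(-4)) = -45167 - (-1)*45/(9*4) = -45167 - 1*(-5/4) = -45167 + 5/4 = -180663/4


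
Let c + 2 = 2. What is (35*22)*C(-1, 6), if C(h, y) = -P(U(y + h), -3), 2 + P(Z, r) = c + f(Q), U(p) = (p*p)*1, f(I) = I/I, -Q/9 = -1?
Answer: 770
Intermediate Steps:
Q = 9 (Q = -9*(-1) = 9)
f(I) = 1
c = 0 (c = -2 + 2 = 0)
U(p) = p² (U(p) = p²*1 = p²)
P(Z, r) = -1 (P(Z, r) = -2 + (0 + 1) = -2 + 1 = -1)
C(h, y) = 1 (C(h, y) = -1*(-1) = 1)
(35*22)*C(-1, 6) = (35*22)*1 = 770*1 = 770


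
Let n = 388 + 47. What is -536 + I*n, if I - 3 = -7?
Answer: -2276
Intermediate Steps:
I = -4 (I = 3 - 7 = -4)
n = 435
-536 + I*n = -536 - 4*435 = -536 - 1740 = -2276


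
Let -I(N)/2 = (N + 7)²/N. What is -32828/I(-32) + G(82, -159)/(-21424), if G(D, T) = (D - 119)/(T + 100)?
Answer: -663921899093/790010000 ≈ -840.40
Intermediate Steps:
I(N) = -2*(7 + N)²/N (I(N) = -2*(N + 7)²/N = -2*(7 + N)²/N)
G(D, T) = (-119 + D)/(100 + T)
-32828/I(-32) + G(82, -159)/(-21424) = -32828*16/(7 - 32)² + ((-119 + 82)/(100 - 159))/(-21424) = -32828/((-2*(-1/32)*(-25)²)) + (-37/(-59))*(-1/21424) = -32828/((-2*(-1/32)*625)) - 1/59*(-37)*(-1/21424) = -32828/625/16 + (37/59)*(-1/21424) = -32828*16/625 - 37/1264016 = -525248/625 - 37/1264016 = -663921899093/790010000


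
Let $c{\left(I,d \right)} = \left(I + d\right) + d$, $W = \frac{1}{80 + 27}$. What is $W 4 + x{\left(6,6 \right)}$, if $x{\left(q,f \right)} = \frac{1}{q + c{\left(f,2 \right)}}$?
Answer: $\frac{171}{1712} \approx 0.099883$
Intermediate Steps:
$W = \frac{1}{107} \approx 0.0093458$
$c{\left(I,d \right)} = I + 2 d$
$x{\left(q,f \right)} = \frac{1}{4 + f + q}$ ($x{\left(q,f \right)} = \frac{1}{q + \left(f + 2 \cdot 2\right)} = \frac{1}{q + \left(f + 4\right)} = \frac{1}{q + \left(4 + f\right)} = \frac{1}{4 + f + q}$)
$W 4 + x{\left(6,6 \right)} = \frac{1}{107} \cdot 4 + \frac{1}{4 + 6 + 6} = \frac{4}{107} + \frac{1}{16} = \frac{171}{1712}$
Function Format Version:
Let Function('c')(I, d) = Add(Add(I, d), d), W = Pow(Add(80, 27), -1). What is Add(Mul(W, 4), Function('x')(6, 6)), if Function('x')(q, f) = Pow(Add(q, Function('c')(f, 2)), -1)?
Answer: Rational(171, 1712) ≈ 0.099883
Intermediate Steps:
W = Rational(1, 107) (W = Pow(107, -1) = Rational(1, 107) ≈ 0.0093458)
Function('c')(I, d) = Add(I, Mul(2, d))
Function('x')(q, f) = Pow(Add(4, f, q), -1) (Function('x')(q, f) = Pow(Add(q, Add(f, Mul(2, 2))), -1) = Pow(Add(q, Add(f, 4)), -1) = Pow(Add(q, Add(4, f)), -1) = Pow(Add(4, f, q), -1))
Add(Mul(W, 4), Function('x')(6, 6)) = Add(Mul(Rational(1, 107), 4), Pow(Add(4, 6, 6), -1)) = Add(Rational(4, 107), Pow(16, -1)) = Add(Rational(4, 107), Rational(1, 16)) = Rational(171, 1712)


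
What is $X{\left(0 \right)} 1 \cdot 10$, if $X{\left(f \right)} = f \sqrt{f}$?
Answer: $0$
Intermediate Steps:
$X{\left(f \right)} = f^{\frac{3}{2}}$
$X{\left(0 \right)} 1 \cdot 10 = 0^{\frac{3}{2}} \cdot 1 \cdot 10 = 0 \cdot 1 \cdot 10 = 0 \cdot 10 = 0$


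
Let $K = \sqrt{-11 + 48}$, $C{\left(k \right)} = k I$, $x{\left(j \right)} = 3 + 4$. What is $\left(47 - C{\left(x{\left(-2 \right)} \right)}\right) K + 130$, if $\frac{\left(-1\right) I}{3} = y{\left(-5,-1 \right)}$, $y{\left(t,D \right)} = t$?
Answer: $130 - 58 \sqrt{37} \approx -222.8$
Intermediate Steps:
$x{\left(j \right)} = 7$
$I = 15$ ($I = \left(-3\right) \left(-5\right) = 15$)
$C{\left(k \right)} = 15 k$ ($C{\left(k \right)} = k 15 = 15 k$)
$K = \sqrt{37} \approx 6.0828$
$\left(47 - C{\left(x{\left(-2 \right)} \right)}\right) K + 130 = \left(47 - 15 \cdot 7\right) \sqrt{37} + 130 = \left(47 - 105\right) \sqrt{37} + 130 = - 58 \sqrt{37} + 130 = 130 - 58 \sqrt{37}$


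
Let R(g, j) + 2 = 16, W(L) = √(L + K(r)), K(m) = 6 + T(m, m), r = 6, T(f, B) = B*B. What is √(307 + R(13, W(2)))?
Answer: √321 ≈ 17.916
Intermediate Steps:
T(f, B) = B²
K(m) = 6 + m²
W(L) = √(42 + L) (W(L) = √(L + (6 + 6²)) = √(L + (6 + 36)) = √(L + 42) = √(42 + L))
R(g, j) = 14 (R(g, j) = -2 + 16 = 14)
√(307 + R(13, W(2))) = √(307 + 14) = √321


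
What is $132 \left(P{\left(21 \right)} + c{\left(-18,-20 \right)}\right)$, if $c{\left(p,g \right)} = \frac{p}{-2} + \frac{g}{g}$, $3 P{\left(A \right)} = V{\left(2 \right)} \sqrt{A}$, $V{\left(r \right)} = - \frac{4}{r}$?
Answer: $1320 - 88 \sqrt{21} \approx 916.73$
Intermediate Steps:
$P{\left(A \right)} = - \frac{2 \sqrt{A}}{3}$ ($P{\left(A \right)} = \frac{- \frac{4}{2} \sqrt{A}}{3} = \frac{\left(-4\right) \frac{1}{2} \sqrt{A}}{3} = \frac{\left(-2\right) \sqrt{A}}{3} = - \frac{2 \sqrt{A}}{3}$)
$c{\left(p,g \right)} = 1 - \frac{p}{2}$ ($c{\left(p,g \right)} = p \left(- \frac{1}{2}\right) + 1 = - \frac{p}{2} + 1 = 1 - \frac{p}{2}$)
$132 \left(P{\left(21 \right)} + c{\left(-18,-20 \right)}\right) = 132 \left(- \frac{2 \sqrt{21}}{3} + \left(1 - -9\right)\right) = 132 \left(- \frac{2 \sqrt{21}}{3} + \left(1 + 9\right)\right) = 132 \left(- \frac{2 \sqrt{21}}{3} + 10\right) = 132 \left(10 - \frac{2 \sqrt{21}}{3}\right) = 1320 - 88 \sqrt{21}$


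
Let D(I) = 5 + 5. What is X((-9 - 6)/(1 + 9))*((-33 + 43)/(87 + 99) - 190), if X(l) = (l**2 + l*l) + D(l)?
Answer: -512285/186 ≈ -2754.2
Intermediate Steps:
D(I) = 10
X(l) = 10 + 2*l**2 (X(l) = (l**2 + l*l) + 10 = (l**2 + l**2) + 10 = 2*l**2 + 10 = 10 + 2*l**2)
X((-9 - 6)/(1 + 9))*((-33 + 43)/(87 + 99) - 190) = (10 + 2*((-9 - 6)/(1 + 9))**2)*((-33 + 43)/(87 + 99) - 190) = (10 + 2*(-15/10)**2)*(10/186 - 190) = (10 + 2*(-15*1/10)**2)*(10*(1/186) - 190) = (10 + 2*(-3/2)**2)*(5/93 - 190) = (10 + 2*(9/4))*(-17665/93) = (10 + 9/2)*(-17665/93) = (29/2)*(-17665/93) = -512285/186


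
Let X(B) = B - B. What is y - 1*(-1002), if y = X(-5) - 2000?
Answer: -998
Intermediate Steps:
X(B) = 0
y = -2000 (y = 0 - 2000 = -2000)
y - 1*(-1002) = -2000 - 1*(-1002) = -2000 + 1002 = -998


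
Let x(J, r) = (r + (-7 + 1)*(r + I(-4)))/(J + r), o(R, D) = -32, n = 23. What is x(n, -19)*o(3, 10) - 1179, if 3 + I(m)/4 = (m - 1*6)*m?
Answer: 5165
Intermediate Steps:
I(m) = -12 + 4*m*(-6 + m) (I(m) = -12 + 4*((m - 1*6)*m) = -12 + 4*((m - 6)*m) = -12 + 4*((-6 + m)*m) = -12 + 4*(m*(-6 + m)) = -12 + 4*m*(-6 + m))
x(J, r) = (-888 - 5*r)/(J + r) (x(J, r) = (r + (-7 + 1)*(r + (-12 - 24*(-4) + 4*(-4)**2)))/(J + r) = (r - 6*(r + (-12 + 96 + 4*16)))/(J + r) = (r - 6*(r + (-12 + 96 + 64)))/(J + r) = (r - 6*(r + 148))/(J + r) = (r - 6*(148 + r))/(J + r) = (r + (-888 - 6*r))/(J + r) = (-888 - 5*r)/(J + r))
x(n, -19)*o(3, 10) - 1179 = ((-888 - 5*(-19))/(23 - 19))*(-32) - 1179 = ((-888 + 95)/4)*(-32) - 1179 = ((1/4)*(-793))*(-32) - 1179 = -793/4*(-32) - 1179 = 6344 - 1179 = 5165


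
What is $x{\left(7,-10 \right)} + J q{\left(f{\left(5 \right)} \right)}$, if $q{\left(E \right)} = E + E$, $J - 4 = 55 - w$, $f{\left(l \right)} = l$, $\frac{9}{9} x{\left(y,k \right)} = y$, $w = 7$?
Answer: $527$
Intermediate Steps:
$x{\left(y,k \right)} = y$
$J = 52$ ($J = 4 + \left(55 - 7\right) = 4 + 48 = 52$)
$q{\left(E \right)} = 2 E$
$x{\left(7,-10 \right)} + J q{\left(f{\left(5 \right)} \right)} = 7 + 52 \cdot 2 \cdot 5 = 7 + 52 \cdot 10 = 7 + 520 = 527$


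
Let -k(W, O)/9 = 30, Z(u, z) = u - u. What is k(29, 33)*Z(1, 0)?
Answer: 0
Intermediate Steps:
Z(u, z) = 0
k(W, O) = -270 (k(W, O) = -9*30 = -270)
k(29, 33)*Z(1, 0) = -270*0 = 0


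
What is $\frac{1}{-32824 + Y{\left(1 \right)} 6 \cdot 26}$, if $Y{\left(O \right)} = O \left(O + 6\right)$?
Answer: $- \frac{1}{31732} \approx -3.1514 \cdot 10^{-5}$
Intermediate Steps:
$Y{\left(O \right)} = O \left(6 + O\right)$
$\frac{1}{-32824 + Y{\left(1 \right)} 6 \cdot 26} = \frac{1}{-32824 + 1 \left(6 + 1\right) 6 \cdot 26} = \frac{1}{-32824 + 1 \cdot 7 \cdot 6 \cdot 26} = \frac{1}{-32824 + 7 \cdot 6 \cdot 26} = \frac{1}{-32824 + 42 \cdot 26} = \frac{1}{-32824 + 1092} = \frac{1}{-31732} = - \frac{1}{31732}$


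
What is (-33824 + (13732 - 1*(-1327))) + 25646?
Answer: 6881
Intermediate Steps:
(-33824 + (13732 - 1*(-1327))) + 25646 = (-33824 + (13732 + 1327)) + 25646 = (-33824 + 15059) + 25646 = -18765 + 25646 = 6881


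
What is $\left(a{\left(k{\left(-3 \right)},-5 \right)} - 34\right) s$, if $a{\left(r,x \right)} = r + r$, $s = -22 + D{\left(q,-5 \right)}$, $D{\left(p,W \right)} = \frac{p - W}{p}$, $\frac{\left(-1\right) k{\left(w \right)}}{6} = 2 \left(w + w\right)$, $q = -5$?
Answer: $-2420$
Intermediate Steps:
$k{\left(w \right)} = - 24 w$ ($k{\left(w \right)} = - 6 \cdot 2 \left(w + w\right) = - 6 \cdot 2 \cdot 2 w = - 6 \cdot 4 w = - 24 w$)
$D{\left(p,W \right)} = \frac{p - W}{p}$
$s = -22$ ($s = -22 + \frac{-5 - -5}{-5} = -22 - \frac{-5 + 5}{5} = -22 - 0 = -22 + 0 = -22$)
$a{\left(r,x \right)} = 2 r$
$\left(a{\left(k{\left(-3 \right)},-5 \right)} - 34\right) s = \left(2 \left(\left(-24\right) \left(-3\right)\right) - 34\right) \left(-22\right) = \left(2 \cdot 72 - 34\right) \left(-22\right) = \left(144 - 34\right) \left(-22\right) = 110 \left(-22\right) = -2420$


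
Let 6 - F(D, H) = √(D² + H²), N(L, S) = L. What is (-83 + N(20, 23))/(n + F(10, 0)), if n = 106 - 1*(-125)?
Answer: -63/227 ≈ -0.27753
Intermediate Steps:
n = 231 (n = 106 + 125 = 231)
F(D, H) = 6 - √(D² + H²)
(-83 + N(20, 23))/(n + F(10, 0)) = (-83 + 20)/(231 + (6 - √(10² + 0²))) = -63/(231 + (6 - √(100 + 0))) = -63/(231 + (6 - √100)) = -63/(231 + (6 - 1*10)) = -63/(231 + (6 - 10)) = -63/(231 - 4) = -63/227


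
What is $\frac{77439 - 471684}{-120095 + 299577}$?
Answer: $- \frac{394245}{179482} \approx -2.1966$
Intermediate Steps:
$\frac{77439 - 471684}{-120095 + 299577} = - \frac{394245}{179482}$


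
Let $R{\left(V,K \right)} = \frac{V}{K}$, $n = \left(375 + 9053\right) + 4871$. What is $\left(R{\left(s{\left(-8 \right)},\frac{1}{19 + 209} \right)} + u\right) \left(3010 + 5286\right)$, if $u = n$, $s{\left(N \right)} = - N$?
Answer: $133756408$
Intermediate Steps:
$n = 14299$ ($n = 9428 + 4871 = 14299$)
$u = 14299$
$\left(R{\left(s{\left(-8 \right)},\frac{1}{19 + 209} \right)} + u\right) \left(3010 + 5286\right) = \left(\frac{\left(-1\right) \left(-8\right)}{\frac{1}{19 + 209}} + 14299\right) \left(3010 + 5286\right) = \left(\frac{8}{\frac{1}{228}} + 14299\right) 8296 = \left(8 \frac{1}{\frac{1}{228}} + 14299\right) 8296 = \left(8 \cdot 228 + 14299\right) 8296 = \left(1824 + 14299\right) 8296 = 16123 \cdot 8296 = 133756408$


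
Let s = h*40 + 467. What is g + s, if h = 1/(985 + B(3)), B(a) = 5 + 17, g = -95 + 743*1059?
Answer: 792719503/1007 ≈ 7.8721e+5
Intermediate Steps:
g = 786742 (g = -95 + 786837 = 786742)
B(a) = 22
h = 1/1007 (h = 1/(985 + 22) = 1/1007 ≈ 0.00099305)
s = 470309/1007 (s = (1/1007)*40 + 467 = 40/1007 + 467 = 470309/1007 ≈ 467.04)
g + s = 786742 + 470309/1007 = 792719503/1007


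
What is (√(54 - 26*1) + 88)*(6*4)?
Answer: 2112 + 48*√7 ≈ 2239.0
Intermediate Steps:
(√(54 - 26*1) + 88)*(6*4) = (√(54 - 26) + 88)*24 = (√28 + 88)*24 = (2*√7 + 88)*24 = (88 + 2*√7)*24 = 2112 + 48*√7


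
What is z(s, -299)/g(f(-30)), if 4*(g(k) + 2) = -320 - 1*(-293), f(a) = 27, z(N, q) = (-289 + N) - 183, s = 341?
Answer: 524/35 ≈ 14.971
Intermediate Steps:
z(N, q) = -472 + N
g(k) = -35/4 (g(k) = -2 + (-320 - 1*(-293))/4 = -2 + (-320 + 293)/4 = -2 + (¼)*(-27) = -2 - 27/4 = -35/4)
z(s, -299)/g(f(-30)) = (-472 + 341)/(-35/4) = -131*(-4/35) = 524/35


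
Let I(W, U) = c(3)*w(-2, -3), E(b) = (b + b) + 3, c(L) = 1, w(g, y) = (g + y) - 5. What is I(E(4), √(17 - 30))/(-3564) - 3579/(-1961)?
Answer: 6387583/3494502 ≈ 1.8279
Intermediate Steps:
w(g, y) = -5 + g + y
E(b) = 3 + 2*b (E(b) = 2*b + 3 = 3 + 2*b)
I(W, U) = -10 (I(W, U) = 1*(-5 - 2 - 3) = 1*(-10) = -10)
I(E(4), √(17 - 30))/(-3564) - 3579/(-1961) = -10/(-3564) - 3579/(-1961) = -10*(-1/3564) - 3579*(-1/1961) = 5/1782 + 3579/1961 = 6387583/3494502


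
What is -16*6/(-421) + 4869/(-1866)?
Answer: -623571/261862 ≈ -2.3813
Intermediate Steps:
-16*6/(-421) + 4869/(-1866) = -96*(-1/421) + 4869*(-1/1866) = 96/421 - 1623/622 = -623571/261862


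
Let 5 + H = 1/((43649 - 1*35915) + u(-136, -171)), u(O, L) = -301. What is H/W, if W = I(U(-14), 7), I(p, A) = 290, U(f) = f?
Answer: -18582/1077785 ≈ -0.017241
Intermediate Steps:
H = -37164/7433 (H = -5 + 1/((43649 - 1*35915) - 301) = -5 + 1/((43649 - 35915) - 301) = -5 + 1/(7734 - 301) = -5 + 1/7433 = -37164/7433 ≈ -4.9999)
W = 290
H/W = -37164/7433/290 = -37164/7433*1/290 = -18582/1077785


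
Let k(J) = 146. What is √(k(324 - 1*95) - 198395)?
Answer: I*√198249 ≈ 445.25*I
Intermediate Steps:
√(k(324 - 1*95) - 198395) = √(146 - 198395) = √(-198249) = I*√198249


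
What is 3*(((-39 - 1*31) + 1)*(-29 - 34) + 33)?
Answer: 13140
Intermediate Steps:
3*(((-39 - 1*31) + 1)*(-29 - 34) + 33) = 3*(((-39 - 31) + 1)*(-63) + 33) = 3*((-70 + 1)*(-63) + 33) = 3*(-69*(-63) + 33) = 3*(4347 + 33) = 3*4380 = 13140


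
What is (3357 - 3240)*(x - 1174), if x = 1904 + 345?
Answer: 125775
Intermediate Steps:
x = 2249
(3357 - 3240)*(x - 1174) = (3357 - 3240)*(2249 - 1174) = 117*1075 = 125775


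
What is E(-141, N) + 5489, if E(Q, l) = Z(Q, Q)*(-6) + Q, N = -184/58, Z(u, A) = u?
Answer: 6194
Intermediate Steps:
N = -92/29 (N = -184*1/58 = -92/29 ≈ -3.1724)
E(Q, l) = -5*Q (E(Q, l) = Q*(-6) + Q = -6*Q + Q = -5*Q)
E(-141, N) + 5489 = -5*(-141) + 5489 = 705 + 5489 = 6194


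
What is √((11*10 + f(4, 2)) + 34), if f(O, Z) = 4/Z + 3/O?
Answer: √587/2 ≈ 12.114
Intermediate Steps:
f(O, Z) = 3/O + 4/Z
√((11*10 + f(4, 2)) + 34) = √((11*10 + (3/4 + 4/2)) + 34) = √((110 + (3*(¼) + 4*(½))) + 34) = √((110 + (¾ + 2)) + 34) = √((110 + 11/4) + 34) = √(451/4 + 34) = √(587/4) = √587/2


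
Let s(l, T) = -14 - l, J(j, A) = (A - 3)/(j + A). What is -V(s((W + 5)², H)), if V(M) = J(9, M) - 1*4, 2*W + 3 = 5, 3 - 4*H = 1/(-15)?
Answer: 111/41 ≈ 2.7073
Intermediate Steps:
H = 23/30 (H = ¾ - ¼/(-15) = ¾ - ¼*(-1/15) = ¾ + 1/60 = 23/30 ≈ 0.76667)
W = 1 (W = -3/2 + (½)*5 = -3/2 + 5/2 = 1)
J(j, A) = (-3 + A)/(A + j)
V(M) = -4 + (-3 + M)/(9 + M) (V(M) = (-3 + M)/(M + 9) - 1*4 = (-3 + M)/(9 + M) - 4 = -4 + (-3 + M)/(9 + M))
-V(s((W + 5)², H)) = -3*(-13 - (-14 - (1 + 5)²))/(9 + (-14 - (1 + 5)²)) = -3*(-13 - (-14 - 1*6²))/(9 + (-14 - 1*6²)) = -3*(-13 - (-14 - 1*36))/(9 + (-14 - 1*36)) = -3*(-13 - (-14 - 36))/(9 + (-14 - 36)) = -3*(-13 - 1*(-50))/(9 - 50) = -3*(-13 + 50)/(-41) = -3*(-1)*37/41 = -1*(-111/41) = 111/41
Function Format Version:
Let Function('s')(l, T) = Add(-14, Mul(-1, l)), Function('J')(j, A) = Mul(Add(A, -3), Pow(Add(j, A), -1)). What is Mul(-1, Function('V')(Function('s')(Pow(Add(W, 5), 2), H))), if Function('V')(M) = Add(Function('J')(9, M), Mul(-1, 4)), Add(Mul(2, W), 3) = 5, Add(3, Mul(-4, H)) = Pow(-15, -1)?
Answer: Rational(111, 41) ≈ 2.7073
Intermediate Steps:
H = Rational(23, 30) (H = Add(Rational(3, 4), Mul(Rational(-1, 4), Pow(-15, -1))) = Add(Rational(3, 4), Mul(Rational(-1, 4), Rational(-1, 15))) = Add(Rational(3, 4), Rational(1, 60)) = Rational(23, 30) ≈ 0.76667)
W = 1 (W = Add(Rational(-3, 2), Mul(Rational(1, 2), 5)) = Add(Rational(-3, 2), Rational(5, 2)) = 1)
Function('J')(j, A) = Mul(Pow(Add(A, j), -1), Add(-3, A)) (Function('J')(j, A) = Mul(Add(-3, A), Pow(Add(A, j), -1)) = Mul(Pow(Add(A, j), -1), Add(-3, A)))
Function('V')(M) = Add(-4, Mul(Pow(Add(9, M), -1), Add(-3, M))) (Function('V')(M) = Add(Mul(Pow(Add(M, 9), -1), Add(-3, M)), Mul(-1, 4)) = Add(Mul(Pow(Add(9, M), -1), Add(-3, M)), -4) = Add(-4, Mul(Pow(Add(9, M), -1), Add(-3, M))))
Mul(-1, Function('V')(Function('s')(Pow(Add(W, 5), 2), H))) = Mul(-1, Mul(3, Pow(Add(9, Add(-14, Mul(-1, Pow(Add(1, 5), 2)))), -1), Add(-13, Mul(-1, Add(-14, Mul(-1, Pow(Add(1, 5), 2))))))) = Mul(-1, Mul(3, Pow(Add(9, Add(-14, Mul(-1, Pow(6, 2)))), -1), Add(-13, Mul(-1, Add(-14, Mul(-1, Pow(6, 2))))))) = Mul(-1, Mul(3, Pow(Add(9, Add(-14, Mul(-1, 36))), -1), Add(-13, Mul(-1, Add(-14, Mul(-1, 36)))))) = Mul(-1, Mul(3, Pow(Add(9, Add(-14, -36)), -1), Add(-13, Mul(-1, Add(-14, -36))))) = Mul(-1, Mul(3, Pow(Add(9, -50), -1), Add(-13, Mul(-1, -50)))) = Mul(-1, Mul(3, Pow(-41, -1), Add(-13, 50))) = Mul(-1, Mul(3, Rational(-1, 41), 37)) = Mul(-1, Rational(-111, 41)) = Rational(111, 41)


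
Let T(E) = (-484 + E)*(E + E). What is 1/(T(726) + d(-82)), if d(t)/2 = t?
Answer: 1/351220 ≈ 2.8472e-6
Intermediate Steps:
T(E) = 2*E*(-484 + E) (T(E) = (-484 + E)*(2*E) = 2*E*(-484 + E))
d(t) = 2*t
1/(T(726) + d(-82)) = 1/(2*726*(-484 + 726) + 2*(-82)) = 1/(2*726*242 - 164) = 1/(351384 - 164) = 1/351220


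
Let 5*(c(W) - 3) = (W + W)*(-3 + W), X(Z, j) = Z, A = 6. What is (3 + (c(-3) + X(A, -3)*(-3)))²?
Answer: 576/25 ≈ 23.040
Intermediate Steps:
c(W) = 3 + 2*W*(-3 + W)/5 (c(W) = 3 + ((W + W)*(-3 + W))/5 = 3 + ((2*W)*(-3 + W))/5 = 3 + (2*W*(-3 + W))/5 = 3 + 2*W*(-3 + W)/5)
(3 + (c(-3) + X(A, -3)*(-3)))² = (3 + ((3 - 6/5*(-3) + (⅖)*(-3)²) + 6*(-3)))² = (3 + ((3 + 18/5 + (⅖)*9) - 18))² = (3 + ((3 + 18/5 + 18/5) - 18))² = (3 + (51/5 - 18))² = (3 - 39/5)² = (-24/5)² = 576/25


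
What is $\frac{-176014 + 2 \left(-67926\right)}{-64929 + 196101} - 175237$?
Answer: $- \frac{11493249815}{65586} \approx -1.7524 \cdot 10^{5}$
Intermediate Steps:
$\frac{-176014 + 2 \left(-67926\right)}{-64929 + 196101} - 175237 = \frac{-176014 - 135852}{131172} - 175237 = \left(-311866\right) \frac{1}{131172} - 175237 = - \frac{155933}{65586} - 175237 = - \frac{11493249815}{65586}$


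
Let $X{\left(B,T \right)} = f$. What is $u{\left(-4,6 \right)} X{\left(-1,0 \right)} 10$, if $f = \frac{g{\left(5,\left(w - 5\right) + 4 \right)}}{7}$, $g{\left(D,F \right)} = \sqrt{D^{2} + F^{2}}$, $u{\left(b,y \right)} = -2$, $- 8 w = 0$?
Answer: $- \frac{20 \sqrt{26}}{7} \approx -14.569$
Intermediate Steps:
$w = 0$ ($w = \left(- \frac{1}{8}\right) 0 = 0$)
$f = \frac{\sqrt{26}}{7}$ ($f = \frac{\sqrt{5^{2} + \left(\left(0 - 5\right) + 4\right)^{2}}}{7} = \sqrt{25 + \left(-5 + 4\right)^{2}} \cdot \frac{1}{7} = \sqrt{25 + \left(-1\right)^{2}} \cdot \frac{1}{7} = \sqrt{25 + 1} \cdot \frac{1}{7} = \sqrt{26} \cdot \frac{1}{7} = \frac{\sqrt{26}}{7} \approx 0.72843$)
$X{\left(B,T \right)} = \frac{\sqrt{26}}{7}$
$u{\left(-4,6 \right)} X{\left(-1,0 \right)} 10 = - 2 \frac{\sqrt{26}}{7} \cdot 10 = - \frac{2 \sqrt{26}}{7} \cdot 10 = - \frac{20 \sqrt{26}}{7}$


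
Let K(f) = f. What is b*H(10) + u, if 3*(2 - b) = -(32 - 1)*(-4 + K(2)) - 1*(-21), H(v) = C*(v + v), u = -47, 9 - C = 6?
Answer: -1587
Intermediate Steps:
C = 3 (C = 9 - 1*6 = 9 - 6 = 3)
H(v) = 6*v (H(v) = 3*(v + v) = 3*(2*v) = 6*v)
b = -77/3 (b = 2 - (-(32 - 1)*(-4 + 2) - 1*(-21))/3 = 2 - (-31*(-2) + 21)/3 = 2 - (-1*(-62) + 21)/3 = 2 - (62 + 21)/3 = 2 - ⅓*83 = 2 - 83/3 = -77/3 ≈ -25.667)
b*H(10) + u = -154*10 - 47 = -77/3*60 - 47 = -1540 - 47 = -1587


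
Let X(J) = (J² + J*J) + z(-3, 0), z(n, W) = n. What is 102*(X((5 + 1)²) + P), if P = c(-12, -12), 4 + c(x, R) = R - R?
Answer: 263670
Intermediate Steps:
c(x, R) = -4 (c(x, R) = -4 + (R - R) = -4 + 0 = -4)
X(J) = -3 + 2*J² (X(J) = (J² + J*J) - 3 = (J² + J²) - 3 = 2*J² - 3 = -3 + 2*J²)
P = -4
102*(X((5 + 1)²) + P) = 102*((-3 + 2*((5 + 1)²)²) - 4) = 102*((-3 + 2*(6²)²) - 4) = 102*((-3 + 2*36²) - 4) = 102*((-3 + 2*1296) - 4) = 102*((-3 + 2592) - 4) = 102*(2589 - 4) = 102*2585 = 263670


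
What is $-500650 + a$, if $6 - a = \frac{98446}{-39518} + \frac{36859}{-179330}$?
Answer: $- \frac{1773963117209109}{3543381470} \approx -5.0064 \cdot 10^{5}$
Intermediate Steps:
$a = \frac{30815746391}{3543381470}$ ($a = 6 - \left(\frac{98446}{-39518} + \frac{36859}{-179330}\right) = 6 - \left(98446 \left(- \frac{1}{39518}\right) + 36859 \left(- \frac{1}{179330}\right)\right) = 6 - \left(- \frac{49223}{19759} - \frac{36859}{179330}\right) = 6 - - \frac{9555457571}{3543381470} = 6 + \frac{9555457571}{3543381470} = \frac{30815746391}{3543381470} \approx 8.6967$)
$-500650 + a = -500650 + \frac{30815746391}{3543381470} = - \frac{1773963117209109}{3543381470}$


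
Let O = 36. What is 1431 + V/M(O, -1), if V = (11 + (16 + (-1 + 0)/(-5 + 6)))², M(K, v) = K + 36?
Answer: 25927/18 ≈ 1440.4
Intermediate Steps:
M(K, v) = 36 + K
V = 676 (V = (11 + (16 - 1/1))² = (11 + (16 - 1*1))² = (11 + (16 - 1))² = (11 + 15)² = 26² = 676)
1431 + V/M(O, -1) = 1431 + 676/(36 + 36) = 1431 + 676/72 = 1431 + 676*(1/72) = 1431 + 169/18 = 25927/18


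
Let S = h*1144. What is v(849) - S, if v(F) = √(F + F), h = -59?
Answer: 67496 + √1698 ≈ 67537.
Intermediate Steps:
v(F) = √2*√F (v(F) = √(2*F) = √2*√F)
S = -67496 (S = -59*1144 = -67496)
v(849) - S = √2*√849 - 1*(-67496) = √1698 + 67496 = 67496 + √1698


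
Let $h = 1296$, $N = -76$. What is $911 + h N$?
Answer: $-97585$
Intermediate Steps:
$911 + h N = 911 + 1296 \left(-76\right) = 911 - 98496 = -97585$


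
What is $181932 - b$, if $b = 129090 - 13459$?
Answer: $66301$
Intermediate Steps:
$b = 115631$ ($b = 129090 - 13459 = 115631$)
$181932 - b = 181932 - 115631 = 66301$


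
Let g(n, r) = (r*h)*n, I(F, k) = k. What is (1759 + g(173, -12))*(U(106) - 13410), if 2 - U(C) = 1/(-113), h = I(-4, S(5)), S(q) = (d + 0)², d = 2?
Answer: 9916349135/113 ≈ 8.7755e+7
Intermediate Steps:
S(q) = 4 (S(q) = (2 + 0)² = 2² = 4)
h = 4
U(C) = 227/113 (U(C) = 2 - 1/(-113) = 2 - 1*(-1/113) = 2 + 1/113 = 227/113)
g(n, r) = 4*n*r (g(n, r) = (r*4)*n = (4*r)*n = 4*n*r)
(1759 + g(173, -12))*(U(106) - 13410) = (1759 + 4*173*(-12))*(227/113 - 13410) = (1759 - 8304)*(-1515103/113) = -6545*(-1515103/113) = 9916349135/113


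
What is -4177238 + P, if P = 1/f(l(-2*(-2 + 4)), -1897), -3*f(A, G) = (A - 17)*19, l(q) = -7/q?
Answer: -4841418830/1159 ≈ -4.1772e+6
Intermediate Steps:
f(A, G) = 323/3 - 19*A/3 (f(A, G) = -(A - 17)*19/3 = -(-17 + A)*19/3 = -(-323 + 19*A)/3 = 323/3 - 19*A/3)
P = 12/1159 (P = 1/(323/3 - (-133)/(3*((-2*(-2 + 4))))) = 1/(323/3 - (-133)/(3*((-2*2)))) = 1/(323/3 - (-133)/(3*(-4))) = 1/(323/3 - (-133)*(-1)/(3*4)) = 1/(323/3 - 19/3*7/4) = 1/(323/3 - 133/12) = 1/(1159/12) = 12/1159 ≈ 0.010354)
-4177238 + P = -4177238 + 12/1159 = -4841418830/1159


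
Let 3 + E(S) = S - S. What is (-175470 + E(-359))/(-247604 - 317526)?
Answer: 175473/565130 ≈ 0.31050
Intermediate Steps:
E(S) = -3 (E(S) = -3 + (S - S) = -3 + 0 = -3)
(-175470 + E(-359))/(-247604 - 317526) = (-175470 - 3)/(-247604 - 317526) = -175473/(-565130) = -175473*(-1/565130) = 175473/565130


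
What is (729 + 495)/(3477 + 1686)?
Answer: 408/1721 ≈ 0.23707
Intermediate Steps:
(729 + 495)/(3477 + 1686) = 1224/5163 = 1224*(1/5163) = 408/1721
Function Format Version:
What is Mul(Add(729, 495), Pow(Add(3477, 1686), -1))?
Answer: Rational(408, 1721) ≈ 0.23707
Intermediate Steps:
Mul(Add(729, 495), Pow(Add(3477, 1686), -1)) = Mul(1224, Pow(5163, -1)) = Mul(1224, Rational(1, 5163)) = Rational(408, 1721)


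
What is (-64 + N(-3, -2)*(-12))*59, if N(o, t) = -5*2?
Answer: 3304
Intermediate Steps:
N(o, t) = -10
(-64 + N(-3, -2)*(-12))*59 = (-64 - 10*(-12))*59 = (-64 + 120)*59 = 56*59 = 3304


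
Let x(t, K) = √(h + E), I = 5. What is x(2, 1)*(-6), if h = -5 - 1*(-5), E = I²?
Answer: -30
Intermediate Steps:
E = 25 (E = 5² = 25)
h = 0 (h = -5 + 5 = 0)
x(t, K) = 5 (x(t, K) = √(0 + 25) = √25 = 5)
x(2, 1)*(-6) = 5*(-6) = -30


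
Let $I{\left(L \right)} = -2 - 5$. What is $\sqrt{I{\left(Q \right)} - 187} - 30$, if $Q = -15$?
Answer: $-30 + i \sqrt{194} \approx -30.0 + 13.928 i$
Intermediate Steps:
$I{\left(L \right)} = -7$
$\sqrt{I{\left(Q \right)} - 187} - 30 = \sqrt{-7 - 187} - 30 = \sqrt{-194} - 30 = i \sqrt{194} - 30 = -30 + i \sqrt{194}$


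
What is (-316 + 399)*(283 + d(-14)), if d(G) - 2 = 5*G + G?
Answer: 16683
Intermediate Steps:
d(G) = 2 + 6*G (d(G) = 2 + (5*G + G) = 2 + 6*G)
(-316 + 399)*(283 + d(-14)) = (-316 + 399)*(283 + (2 + 6*(-14))) = 83*(283 + (2 - 84)) = 83*(283 - 82) = 83*201 = 16683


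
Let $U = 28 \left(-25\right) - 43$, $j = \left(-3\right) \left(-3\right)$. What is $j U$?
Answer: $-6687$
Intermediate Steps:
$j = 9$
$U = -743$ ($U = -700 - 43 = -743$)
$j U = 9 \left(-743\right) = -6687$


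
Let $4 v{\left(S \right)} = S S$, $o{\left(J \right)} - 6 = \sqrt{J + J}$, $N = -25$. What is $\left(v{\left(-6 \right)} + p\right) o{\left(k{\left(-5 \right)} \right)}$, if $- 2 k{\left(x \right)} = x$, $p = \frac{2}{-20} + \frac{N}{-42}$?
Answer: $\frac{1994}{35} + \frac{997 \sqrt{5}}{105} \approx 78.203$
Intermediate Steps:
$p = \frac{52}{105}$ ($p = \frac{2}{-20} - \frac{25}{-42} = 2 \left(- \frac{1}{20}\right) - - \frac{25}{42} = - \frac{1}{10} + \frac{25}{42} = \frac{52}{105} \approx 0.49524$)
$k{\left(x \right)} = - \frac{x}{2}$
$o{\left(J \right)} = 6 + \sqrt{2} \sqrt{J}$ ($o{\left(J \right)} = 6 + \sqrt{J + J} = 6 + \sqrt{2 J} = 6 + \sqrt{2} \sqrt{J}$)
$v{\left(S \right)} = \frac{S^{2}}{4}$ ($v{\left(S \right)} = \frac{S S}{4} = \frac{S^{2}}{4}$)
$\left(v{\left(-6 \right)} + p\right) o{\left(k{\left(-5 \right)} \right)} = \left(\frac{\left(-6\right)^{2}}{4} + \frac{52}{105}\right) \left(6 + \sqrt{2} \sqrt{\left(- \frac{1}{2}\right) \left(-5\right)}\right) = \left(\frac{1}{4} \cdot 36 + \frac{52}{105}\right) \left(6 + \sqrt{2} \sqrt{\frac{5}{2}}\right) = \left(9 + \frac{52}{105}\right) \left(6 + \sqrt{2} \frac{\sqrt{10}}{2}\right) = \frac{997 \left(6 + \sqrt{5}\right)}{105} = \frac{1994}{35} + \frac{997 \sqrt{5}}{105}$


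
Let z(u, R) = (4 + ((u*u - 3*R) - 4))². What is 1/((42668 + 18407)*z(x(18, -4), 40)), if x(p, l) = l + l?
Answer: 1/191531200 ≈ 5.2211e-9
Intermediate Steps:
x(p, l) = 2*l
z(u, R) = (u² - 3*R)² (z(u, R) = (4 + ((u² - 3*R) - 4))² = (4 + (-4 + u² - 3*R))² = (u² - 3*R)²)
1/((42668 + 18407)*z(x(18, -4), 40)) = 1/((42668 + 18407)*((-(2*(-4))² + 3*40)²)) = 1/(61075*((-1*(-8)² + 120)²)) = 1/(61075*((-1*64 + 120)²)) = 1/(61075*((-64 + 120)²)) = 1/(61075*(56²)) = (1/61075)/3136 = (1/61075)*(1/3136) = 1/191531200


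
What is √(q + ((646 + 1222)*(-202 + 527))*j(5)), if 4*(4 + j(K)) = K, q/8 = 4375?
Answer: 5*I*√65381 ≈ 1278.5*I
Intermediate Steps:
q = 35000 (q = 8*4375 = 35000)
j(K) = -4 + K/4
√(q + ((646 + 1222)*(-202 + 527))*j(5)) = √(35000 + ((646 + 1222)*(-202 + 527))*(-4 + (¼)*5)) = √(35000 + (1868*325)*(-4 + 5/4)) = √(35000 + 607100*(-11/4)) = √(35000 - 1669525) = √(-1634525) = 5*I*√65381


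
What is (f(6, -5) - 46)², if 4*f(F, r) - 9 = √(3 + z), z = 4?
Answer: (175 - √7)²/16 ≈ 1856.6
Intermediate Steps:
f(F, r) = 9/4 + √7/4 (f(F, r) = 9/4 + √(3 + 4)/4 = 9/4 + √7/4)
(f(6, -5) - 46)² = ((9/4 + √7/4) - 46)² = (-175/4 + √7/4)²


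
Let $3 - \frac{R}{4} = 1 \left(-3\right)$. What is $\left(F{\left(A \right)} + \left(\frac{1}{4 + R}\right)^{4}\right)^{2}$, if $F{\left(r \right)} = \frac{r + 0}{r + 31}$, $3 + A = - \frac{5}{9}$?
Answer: $\frac{386859529875025}{23049322116481024} \approx 0.016784$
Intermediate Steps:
$R = 24$ ($R = 12 - 4 \cdot 1 \left(-3\right) = 12 - -12 = 12 + 12 = 24$)
$A = - \frac{32}{9}$ ($A = -3 - \frac{5}{9} = - \frac{32}{9} \approx -3.5556$)
$F{\left(r \right)} = \frac{r}{31 + r}$
$\left(F{\left(A \right)} + \left(\frac{1}{4 + R}\right)^{4}\right)^{2} = \left(- \frac{32}{9 \left(31 - \frac{32}{9}\right)} + \left(\frac{1}{4 + 24}\right)^{4}\right)^{2} = \left(- \frac{32}{9 \cdot \frac{247}{9}} + \left(\frac{1}{28}\right)^{4}\right)^{2} = \left(\left(- \frac{32}{9}\right) \frac{9}{247} + \left(\frac{1}{28}\right)^{4}\right)^{2} = \left(- \frac{32}{247} + \frac{1}{614656}\right)^{2} = \left(- \frac{19668745}{151820032}\right)^{2} = \frac{386859529875025}{23049322116481024}$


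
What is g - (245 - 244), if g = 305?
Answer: 304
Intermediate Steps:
g - (245 - 244) = 305 - (245 - 244) = 305 - 1*1 = 305 - 1 = 304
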